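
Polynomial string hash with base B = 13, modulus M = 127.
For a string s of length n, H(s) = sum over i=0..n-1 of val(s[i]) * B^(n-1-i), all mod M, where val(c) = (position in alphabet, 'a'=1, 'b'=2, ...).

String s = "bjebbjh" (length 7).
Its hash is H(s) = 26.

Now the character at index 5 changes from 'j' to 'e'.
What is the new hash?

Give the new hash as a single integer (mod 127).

Answer: 88

Derivation:
val('j') = 10, val('e') = 5
Position k = 5, exponent = n-1-k = 1
B^1 mod M = 13^1 mod 127 = 13
Delta = (5 - 10) * 13 mod 127 = 62
New hash = (26 + 62) mod 127 = 88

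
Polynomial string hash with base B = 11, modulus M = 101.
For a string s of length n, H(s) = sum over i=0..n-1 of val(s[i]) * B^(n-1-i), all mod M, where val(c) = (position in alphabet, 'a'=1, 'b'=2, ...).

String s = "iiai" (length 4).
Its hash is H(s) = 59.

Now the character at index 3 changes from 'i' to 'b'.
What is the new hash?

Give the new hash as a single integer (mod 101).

val('i') = 9, val('b') = 2
Position k = 3, exponent = n-1-k = 0
B^0 mod M = 11^0 mod 101 = 1
Delta = (2 - 9) * 1 mod 101 = 94
New hash = (59 + 94) mod 101 = 52

Answer: 52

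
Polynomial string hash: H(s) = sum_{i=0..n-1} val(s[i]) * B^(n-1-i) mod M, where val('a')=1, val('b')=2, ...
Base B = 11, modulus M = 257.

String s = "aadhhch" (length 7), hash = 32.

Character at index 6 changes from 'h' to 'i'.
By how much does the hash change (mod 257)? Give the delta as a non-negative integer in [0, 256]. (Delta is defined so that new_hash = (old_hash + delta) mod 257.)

Answer: 1

Derivation:
Delta formula: (val(new) - val(old)) * B^(n-1-k) mod M
  val('i') - val('h') = 9 - 8 = 1
  B^(n-1-k) = 11^0 mod 257 = 1
  Delta = 1 * 1 mod 257 = 1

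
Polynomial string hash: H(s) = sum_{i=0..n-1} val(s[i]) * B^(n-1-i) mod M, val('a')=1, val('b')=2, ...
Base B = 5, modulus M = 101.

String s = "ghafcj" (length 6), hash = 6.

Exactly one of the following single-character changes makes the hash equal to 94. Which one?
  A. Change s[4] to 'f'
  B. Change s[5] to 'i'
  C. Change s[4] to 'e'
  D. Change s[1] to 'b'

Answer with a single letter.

Answer: D

Derivation:
Option A: s[4]='c'->'f', delta=(6-3)*5^1 mod 101 = 15, hash=6+15 mod 101 = 21
Option B: s[5]='j'->'i', delta=(9-10)*5^0 mod 101 = 100, hash=6+100 mod 101 = 5
Option C: s[4]='c'->'e', delta=(5-3)*5^1 mod 101 = 10, hash=6+10 mod 101 = 16
Option D: s[1]='h'->'b', delta=(2-8)*5^4 mod 101 = 88, hash=6+88 mod 101 = 94 <-- target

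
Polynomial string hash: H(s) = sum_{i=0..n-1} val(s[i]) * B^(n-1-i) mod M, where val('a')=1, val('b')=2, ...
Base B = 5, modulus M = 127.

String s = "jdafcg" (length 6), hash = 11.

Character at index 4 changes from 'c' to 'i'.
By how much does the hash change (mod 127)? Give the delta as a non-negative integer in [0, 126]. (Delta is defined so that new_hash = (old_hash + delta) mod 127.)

Delta formula: (val(new) - val(old)) * B^(n-1-k) mod M
  val('i') - val('c') = 9 - 3 = 6
  B^(n-1-k) = 5^1 mod 127 = 5
  Delta = 6 * 5 mod 127 = 30

Answer: 30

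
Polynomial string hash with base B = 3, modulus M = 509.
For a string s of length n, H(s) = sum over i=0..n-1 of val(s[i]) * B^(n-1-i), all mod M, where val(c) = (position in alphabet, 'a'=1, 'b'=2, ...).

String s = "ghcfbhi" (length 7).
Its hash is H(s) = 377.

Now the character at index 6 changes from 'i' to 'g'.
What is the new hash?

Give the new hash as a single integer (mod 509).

val('i') = 9, val('g') = 7
Position k = 6, exponent = n-1-k = 0
B^0 mod M = 3^0 mod 509 = 1
Delta = (7 - 9) * 1 mod 509 = 507
New hash = (377 + 507) mod 509 = 375

Answer: 375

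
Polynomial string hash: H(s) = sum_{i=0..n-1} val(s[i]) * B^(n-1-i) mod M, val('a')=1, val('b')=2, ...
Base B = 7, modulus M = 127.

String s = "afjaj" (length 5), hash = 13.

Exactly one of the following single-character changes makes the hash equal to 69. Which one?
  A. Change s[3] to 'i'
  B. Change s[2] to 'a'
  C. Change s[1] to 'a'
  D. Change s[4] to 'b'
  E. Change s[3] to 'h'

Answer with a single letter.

Option A: s[3]='a'->'i', delta=(9-1)*7^1 mod 127 = 56, hash=13+56 mod 127 = 69 <-- target
Option B: s[2]='j'->'a', delta=(1-10)*7^2 mod 127 = 67, hash=13+67 mod 127 = 80
Option C: s[1]='f'->'a', delta=(1-6)*7^3 mod 127 = 63, hash=13+63 mod 127 = 76
Option D: s[4]='j'->'b', delta=(2-10)*7^0 mod 127 = 119, hash=13+119 mod 127 = 5
Option E: s[3]='a'->'h', delta=(8-1)*7^1 mod 127 = 49, hash=13+49 mod 127 = 62

Answer: A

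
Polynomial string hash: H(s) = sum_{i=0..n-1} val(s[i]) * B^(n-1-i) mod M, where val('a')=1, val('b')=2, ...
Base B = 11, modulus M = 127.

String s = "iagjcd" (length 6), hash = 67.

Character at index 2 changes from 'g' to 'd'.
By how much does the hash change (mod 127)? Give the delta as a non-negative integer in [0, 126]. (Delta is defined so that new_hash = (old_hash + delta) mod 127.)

Answer: 71

Derivation:
Delta formula: (val(new) - val(old)) * B^(n-1-k) mod M
  val('d') - val('g') = 4 - 7 = -3
  B^(n-1-k) = 11^3 mod 127 = 61
  Delta = -3 * 61 mod 127 = 71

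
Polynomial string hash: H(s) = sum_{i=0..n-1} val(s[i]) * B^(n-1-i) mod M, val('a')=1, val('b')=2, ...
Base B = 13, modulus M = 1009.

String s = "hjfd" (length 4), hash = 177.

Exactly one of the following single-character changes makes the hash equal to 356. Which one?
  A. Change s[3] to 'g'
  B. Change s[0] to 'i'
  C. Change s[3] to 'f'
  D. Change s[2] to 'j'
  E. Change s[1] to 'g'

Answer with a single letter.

Answer: B

Derivation:
Option A: s[3]='d'->'g', delta=(7-4)*13^0 mod 1009 = 3, hash=177+3 mod 1009 = 180
Option B: s[0]='h'->'i', delta=(9-8)*13^3 mod 1009 = 179, hash=177+179 mod 1009 = 356 <-- target
Option C: s[3]='d'->'f', delta=(6-4)*13^0 mod 1009 = 2, hash=177+2 mod 1009 = 179
Option D: s[2]='f'->'j', delta=(10-6)*13^1 mod 1009 = 52, hash=177+52 mod 1009 = 229
Option E: s[1]='j'->'g', delta=(7-10)*13^2 mod 1009 = 502, hash=177+502 mod 1009 = 679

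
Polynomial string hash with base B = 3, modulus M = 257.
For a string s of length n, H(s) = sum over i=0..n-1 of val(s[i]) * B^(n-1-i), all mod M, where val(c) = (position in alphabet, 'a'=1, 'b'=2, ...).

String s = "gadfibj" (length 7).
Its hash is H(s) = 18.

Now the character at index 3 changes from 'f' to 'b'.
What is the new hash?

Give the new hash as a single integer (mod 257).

Answer: 167

Derivation:
val('f') = 6, val('b') = 2
Position k = 3, exponent = n-1-k = 3
B^3 mod M = 3^3 mod 257 = 27
Delta = (2 - 6) * 27 mod 257 = 149
New hash = (18 + 149) mod 257 = 167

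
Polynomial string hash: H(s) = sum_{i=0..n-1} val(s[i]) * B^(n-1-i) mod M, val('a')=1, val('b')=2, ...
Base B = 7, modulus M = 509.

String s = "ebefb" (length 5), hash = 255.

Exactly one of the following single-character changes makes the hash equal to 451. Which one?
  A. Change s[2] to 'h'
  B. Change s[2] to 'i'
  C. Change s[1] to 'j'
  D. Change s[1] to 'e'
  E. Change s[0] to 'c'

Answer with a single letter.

Answer: B

Derivation:
Option A: s[2]='e'->'h', delta=(8-5)*7^2 mod 509 = 147, hash=255+147 mod 509 = 402
Option B: s[2]='e'->'i', delta=(9-5)*7^2 mod 509 = 196, hash=255+196 mod 509 = 451 <-- target
Option C: s[1]='b'->'j', delta=(10-2)*7^3 mod 509 = 199, hash=255+199 mod 509 = 454
Option D: s[1]='b'->'e', delta=(5-2)*7^3 mod 509 = 11, hash=255+11 mod 509 = 266
Option E: s[0]='e'->'c', delta=(3-5)*7^4 mod 509 = 288, hash=255+288 mod 509 = 34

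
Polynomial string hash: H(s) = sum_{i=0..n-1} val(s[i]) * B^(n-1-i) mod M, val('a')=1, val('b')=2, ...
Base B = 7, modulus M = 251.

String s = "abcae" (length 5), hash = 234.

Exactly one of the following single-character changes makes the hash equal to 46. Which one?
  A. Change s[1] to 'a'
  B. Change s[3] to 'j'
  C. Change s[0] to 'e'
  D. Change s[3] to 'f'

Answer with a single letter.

Answer: B

Derivation:
Option A: s[1]='b'->'a', delta=(1-2)*7^3 mod 251 = 159, hash=234+159 mod 251 = 142
Option B: s[3]='a'->'j', delta=(10-1)*7^1 mod 251 = 63, hash=234+63 mod 251 = 46 <-- target
Option C: s[0]='a'->'e', delta=(5-1)*7^4 mod 251 = 66, hash=234+66 mod 251 = 49
Option D: s[3]='a'->'f', delta=(6-1)*7^1 mod 251 = 35, hash=234+35 mod 251 = 18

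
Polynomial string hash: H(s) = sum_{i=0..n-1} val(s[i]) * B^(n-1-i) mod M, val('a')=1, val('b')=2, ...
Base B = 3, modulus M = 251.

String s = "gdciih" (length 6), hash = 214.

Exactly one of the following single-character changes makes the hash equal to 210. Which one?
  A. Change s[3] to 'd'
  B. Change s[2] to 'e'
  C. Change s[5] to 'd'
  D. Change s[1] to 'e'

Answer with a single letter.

Option A: s[3]='i'->'d', delta=(4-9)*3^2 mod 251 = 206, hash=214+206 mod 251 = 169
Option B: s[2]='c'->'e', delta=(5-3)*3^3 mod 251 = 54, hash=214+54 mod 251 = 17
Option C: s[5]='h'->'d', delta=(4-8)*3^0 mod 251 = 247, hash=214+247 mod 251 = 210 <-- target
Option D: s[1]='d'->'e', delta=(5-4)*3^4 mod 251 = 81, hash=214+81 mod 251 = 44

Answer: C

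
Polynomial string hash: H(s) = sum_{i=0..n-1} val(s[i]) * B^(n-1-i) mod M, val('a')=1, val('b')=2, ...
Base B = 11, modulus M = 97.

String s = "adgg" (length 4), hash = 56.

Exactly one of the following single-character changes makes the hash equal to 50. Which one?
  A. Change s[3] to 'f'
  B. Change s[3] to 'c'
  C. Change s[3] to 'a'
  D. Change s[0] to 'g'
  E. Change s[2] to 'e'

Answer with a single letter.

Answer: C

Derivation:
Option A: s[3]='g'->'f', delta=(6-7)*11^0 mod 97 = 96, hash=56+96 mod 97 = 55
Option B: s[3]='g'->'c', delta=(3-7)*11^0 mod 97 = 93, hash=56+93 mod 97 = 52
Option C: s[3]='g'->'a', delta=(1-7)*11^0 mod 97 = 91, hash=56+91 mod 97 = 50 <-- target
Option D: s[0]='a'->'g', delta=(7-1)*11^3 mod 97 = 32, hash=56+32 mod 97 = 88
Option E: s[2]='g'->'e', delta=(5-7)*11^1 mod 97 = 75, hash=56+75 mod 97 = 34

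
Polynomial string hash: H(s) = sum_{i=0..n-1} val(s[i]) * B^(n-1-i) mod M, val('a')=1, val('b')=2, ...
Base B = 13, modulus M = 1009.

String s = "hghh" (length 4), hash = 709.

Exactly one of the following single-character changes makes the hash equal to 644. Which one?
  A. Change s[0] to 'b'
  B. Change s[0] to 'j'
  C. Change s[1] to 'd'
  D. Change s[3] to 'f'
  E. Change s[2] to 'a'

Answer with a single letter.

Answer: A

Derivation:
Option A: s[0]='h'->'b', delta=(2-8)*13^3 mod 1009 = 944, hash=709+944 mod 1009 = 644 <-- target
Option B: s[0]='h'->'j', delta=(10-8)*13^3 mod 1009 = 358, hash=709+358 mod 1009 = 58
Option C: s[1]='g'->'d', delta=(4-7)*13^2 mod 1009 = 502, hash=709+502 mod 1009 = 202
Option D: s[3]='h'->'f', delta=(6-8)*13^0 mod 1009 = 1007, hash=709+1007 mod 1009 = 707
Option E: s[2]='h'->'a', delta=(1-8)*13^1 mod 1009 = 918, hash=709+918 mod 1009 = 618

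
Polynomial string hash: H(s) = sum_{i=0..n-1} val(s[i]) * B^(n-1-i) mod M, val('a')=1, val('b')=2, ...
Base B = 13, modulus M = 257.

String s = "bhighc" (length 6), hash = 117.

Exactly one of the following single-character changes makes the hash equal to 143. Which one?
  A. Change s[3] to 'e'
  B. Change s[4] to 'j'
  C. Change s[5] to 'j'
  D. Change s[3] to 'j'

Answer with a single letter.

Answer: B

Derivation:
Option A: s[3]='g'->'e', delta=(5-7)*13^2 mod 257 = 176, hash=117+176 mod 257 = 36
Option B: s[4]='h'->'j', delta=(10-8)*13^1 mod 257 = 26, hash=117+26 mod 257 = 143 <-- target
Option C: s[5]='c'->'j', delta=(10-3)*13^0 mod 257 = 7, hash=117+7 mod 257 = 124
Option D: s[3]='g'->'j', delta=(10-7)*13^2 mod 257 = 250, hash=117+250 mod 257 = 110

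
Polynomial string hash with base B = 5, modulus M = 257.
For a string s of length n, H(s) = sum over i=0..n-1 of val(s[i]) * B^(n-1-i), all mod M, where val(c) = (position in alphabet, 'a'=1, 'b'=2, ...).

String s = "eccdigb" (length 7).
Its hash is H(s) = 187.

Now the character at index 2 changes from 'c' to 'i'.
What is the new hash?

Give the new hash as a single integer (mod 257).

Answer: 82

Derivation:
val('c') = 3, val('i') = 9
Position k = 2, exponent = n-1-k = 4
B^4 mod M = 5^4 mod 257 = 111
Delta = (9 - 3) * 111 mod 257 = 152
New hash = (187 + 152) mod 257 = 82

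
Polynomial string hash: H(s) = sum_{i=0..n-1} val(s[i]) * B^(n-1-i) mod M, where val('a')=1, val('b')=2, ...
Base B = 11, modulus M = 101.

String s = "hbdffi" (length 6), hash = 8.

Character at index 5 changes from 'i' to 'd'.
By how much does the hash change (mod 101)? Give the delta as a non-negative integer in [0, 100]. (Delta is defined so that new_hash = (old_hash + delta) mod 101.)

Answer: 96

Derivation:
Delta formula: (val(new) - val(old)) * B^(n-1-k) mod M
  val('d') - val('i') = 4 - 9 = -5
  B^(n-1-k) = 11^0 mod 101 = 1
  Delta = -5 * 1 mod 101 = 96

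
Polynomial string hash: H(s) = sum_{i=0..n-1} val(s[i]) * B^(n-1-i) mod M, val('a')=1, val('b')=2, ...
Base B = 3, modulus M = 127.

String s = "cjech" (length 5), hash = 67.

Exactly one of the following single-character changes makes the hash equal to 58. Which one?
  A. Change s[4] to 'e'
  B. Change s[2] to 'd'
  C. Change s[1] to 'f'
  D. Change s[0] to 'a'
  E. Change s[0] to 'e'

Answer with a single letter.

Answer: B

Derivation:
Option A: s[4]='h'->'e', delta=(5-8)*3^0 mod 127 = 124, hash=67+124 mod 127 = 64
Option B: s[2]='e'->'d', delta=(4-5)*3^2 mod 127 = 118, hash=67+118 mod 127 = 58 <-- target
Option C: s[1]='j'->'f', delta=(6-10)*3^3 mod 127 = 19, hash=67+19 mod 127 = 86
Option D: s[0]='c'->'a', delta=(1-3)*3^4 mod 127 = 92, hash=67+92 mod 127 = 32
Option E: s[0]='c'->'e', delta=(5-3)*3^4 mod 127 = 35, hash=67+35 mod 127 = 102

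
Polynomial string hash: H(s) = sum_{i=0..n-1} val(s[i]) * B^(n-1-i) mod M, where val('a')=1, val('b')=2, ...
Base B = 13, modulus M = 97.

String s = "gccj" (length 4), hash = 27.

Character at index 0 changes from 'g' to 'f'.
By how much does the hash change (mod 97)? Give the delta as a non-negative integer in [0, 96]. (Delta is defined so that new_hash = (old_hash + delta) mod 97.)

Answer: 34

Derivation:
Delta formula: (val(new) - val(old)) * B^(n-1-k) mod M
  val('f') - val('g') = 6 - 7 = -1
  B^(n-1-k) = 13^3 mod 97 = 63
  Delta = -1 * 63 mod 97 = 34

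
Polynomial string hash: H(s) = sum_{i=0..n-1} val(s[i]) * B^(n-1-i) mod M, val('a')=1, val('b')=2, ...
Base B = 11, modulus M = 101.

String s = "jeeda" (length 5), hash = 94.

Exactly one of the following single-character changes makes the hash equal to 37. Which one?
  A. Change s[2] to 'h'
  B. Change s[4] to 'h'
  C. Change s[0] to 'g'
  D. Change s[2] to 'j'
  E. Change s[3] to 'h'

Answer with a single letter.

Answer: E

Derivation:
Option A: s[2]='e'->'h', delta=(8-5)*11^2 mod 101 = 60, hash=94+60 mod 101 = 53
Option B: s[4]='a'->'h', delta=(8-1)*11^0 mod 101 = 7, hash=94+7 mod 101 = 0
Option C: s[0]='j'->'g', delta=(7-10)*11^4 mod 101 = 12, hash=94+12 mod 101 = 5
Option D: s[2]='e'->'j', delta=(10-5)*11^2 mod 101 = 100, hash=94+100 mod 101 = 93
Option E: s[3]='d'->'h', delta=(8-4)*11^1 mod 101 = 44, hash=94+44 mod 101 = 37 <-- target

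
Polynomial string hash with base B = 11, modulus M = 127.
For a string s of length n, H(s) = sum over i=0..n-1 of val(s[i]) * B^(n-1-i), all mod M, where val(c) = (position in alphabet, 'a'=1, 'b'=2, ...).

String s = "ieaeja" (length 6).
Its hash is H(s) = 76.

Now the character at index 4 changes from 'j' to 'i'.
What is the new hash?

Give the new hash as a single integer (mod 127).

Answer: 65

Derivation:
val('j') = 10, val('i') = 9
Position k = 4, exponent = n-1-k = 1
B^1 mod M = 11^1 mod 127 = 11
Delta = (9 - 10) * 11 mod 127 = 116
New hash = (76 + 116) mod 127 = 65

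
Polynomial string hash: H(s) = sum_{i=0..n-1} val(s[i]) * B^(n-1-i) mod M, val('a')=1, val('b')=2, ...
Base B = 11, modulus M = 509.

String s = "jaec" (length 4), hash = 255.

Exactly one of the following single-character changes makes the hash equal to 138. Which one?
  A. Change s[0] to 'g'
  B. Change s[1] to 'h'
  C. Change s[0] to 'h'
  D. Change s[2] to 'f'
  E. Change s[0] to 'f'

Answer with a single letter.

Answer: C

Derivation:
Option A: s[0]='j'->'g', delta=(7-10)*11^3 mod 509 = 79, hash=255+79 mod 509 = 334
Option B: s[1]='a'->'h', delta=(8-1)*11^2 mod 509 = 338, hash=255+338 mod 509 = 84
Option C: s[0]='j'->'h', delta=(8-10)*11^3 mod 509 = 392, hash=255+392 mod 509 = 138 <-- target
Option D: s[2]='e'->'f', delta=(6-5)*11^1 mod 509 = 11, hash=255+11 mod 509 = 266
Option E: s[0]='j'->'f', delta=(6-10)*11^3 mod 509 = 275, hash=255+275 mod 509 = 21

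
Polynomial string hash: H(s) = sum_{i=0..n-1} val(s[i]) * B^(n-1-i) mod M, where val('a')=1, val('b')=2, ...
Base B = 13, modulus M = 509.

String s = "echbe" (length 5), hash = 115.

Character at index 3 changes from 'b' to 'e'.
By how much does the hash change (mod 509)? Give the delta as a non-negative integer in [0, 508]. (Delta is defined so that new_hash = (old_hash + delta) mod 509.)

Delta formula: (val(new) - val(old)) * B^(n-1-k) mod M
  val('e') - val('b') = 5 - 2 = 3
  B^(n-1-k) = 13^1 mod 509 = 13
  Delta = 3 * 13 mod 509 = 39

Answer: 39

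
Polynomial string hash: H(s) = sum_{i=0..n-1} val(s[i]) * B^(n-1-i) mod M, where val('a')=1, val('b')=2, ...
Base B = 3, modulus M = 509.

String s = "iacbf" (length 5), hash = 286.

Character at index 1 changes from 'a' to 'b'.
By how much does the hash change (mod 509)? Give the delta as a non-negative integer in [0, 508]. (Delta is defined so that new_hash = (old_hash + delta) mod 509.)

Answer: 27

Derivation:
Delta formula: (val(new) - val(old)) * B^(n-1-k) mod M
  val('b') - val('a') = 2 - 1 = 1
  B^(n-1-k) = 3^3 mod 509 = 27
  Delta = 1 * 27 mod 509 = 27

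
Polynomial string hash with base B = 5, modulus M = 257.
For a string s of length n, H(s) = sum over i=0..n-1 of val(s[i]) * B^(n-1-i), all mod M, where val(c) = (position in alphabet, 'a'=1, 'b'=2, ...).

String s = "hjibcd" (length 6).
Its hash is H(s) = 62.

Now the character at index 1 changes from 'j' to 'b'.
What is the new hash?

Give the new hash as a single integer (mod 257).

val('j') = 10, val('b') = 2
Position k = 1, exponent = n-1-k = 4
B^4 mod M = 5^4 mod 257 = 111
Delta = (2 - 10) * 111 mod 257 = 140
New hash = (62 + 140) mod 257 = 202

Answer: 202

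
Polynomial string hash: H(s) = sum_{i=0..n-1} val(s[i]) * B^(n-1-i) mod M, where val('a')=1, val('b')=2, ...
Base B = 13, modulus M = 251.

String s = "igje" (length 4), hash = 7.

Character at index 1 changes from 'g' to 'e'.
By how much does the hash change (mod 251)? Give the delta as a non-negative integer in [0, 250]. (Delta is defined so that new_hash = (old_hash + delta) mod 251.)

Delta formula: (val(new) - val(old)) * B^(n-1-k) mod M
  val('e') - val('g') = 5 - 7 = -2
  B^(n-1-k) = 13^2 mod 251 = 169
  Delta = -2 * 169 mod 251 = 164

Answer: 164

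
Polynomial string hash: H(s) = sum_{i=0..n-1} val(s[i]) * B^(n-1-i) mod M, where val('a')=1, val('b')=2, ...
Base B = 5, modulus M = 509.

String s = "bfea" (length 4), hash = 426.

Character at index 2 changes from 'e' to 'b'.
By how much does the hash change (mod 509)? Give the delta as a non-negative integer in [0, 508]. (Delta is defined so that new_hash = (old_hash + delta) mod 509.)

Delta formula: (val(new) - val(old)) * B^(n-1-k) mod M
  val('b') - val('e') = 2 - 5 = -3
  B^(n-1-k) = 5^1 mod 509 = 5
  Delta = -3 * 5 mod 509 = 494

Answer: 494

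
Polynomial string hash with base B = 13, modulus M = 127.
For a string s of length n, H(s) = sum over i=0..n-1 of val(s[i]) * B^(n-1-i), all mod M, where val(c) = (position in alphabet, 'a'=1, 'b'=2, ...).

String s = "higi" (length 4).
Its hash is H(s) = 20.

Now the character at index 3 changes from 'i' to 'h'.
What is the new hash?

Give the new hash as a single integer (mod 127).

Answer: 19

Derivation:
val('i') = 9, val('h') = 8
Position k = 3, exponent = n-1-k = 0
B^0 mod M = 13^0 mod 127 = 1
Delta = (8 - 9) * 1 mod 127 = 126
New hash = (20 + 126) mod 127 = 19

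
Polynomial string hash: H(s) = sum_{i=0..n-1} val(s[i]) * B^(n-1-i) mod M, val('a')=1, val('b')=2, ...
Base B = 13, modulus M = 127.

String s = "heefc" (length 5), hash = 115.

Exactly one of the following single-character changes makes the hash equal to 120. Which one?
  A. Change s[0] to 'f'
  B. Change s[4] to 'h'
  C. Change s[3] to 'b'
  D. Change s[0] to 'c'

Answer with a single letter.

Option A: s[0]='h'->'f', delta=(6-8)*13^4 mod 127 = 28, hash=115+28 mod 127 = 16
Option B: s[4]='c'->'h', delta=(8-3)*13^0 mod 127 = 5, hash=115+5 mod 127 = 120 <-- target
Option C: s[3]='f'->'b', delta=(2-6)*13^1 mod 127 = 75, hash=115+75 mod 127 = 63
Option D: s[0]='h'->'c', delta=(3-8)*13^4 mod 127 = 70, hash=115+70 mod 127 = 58

Answer: B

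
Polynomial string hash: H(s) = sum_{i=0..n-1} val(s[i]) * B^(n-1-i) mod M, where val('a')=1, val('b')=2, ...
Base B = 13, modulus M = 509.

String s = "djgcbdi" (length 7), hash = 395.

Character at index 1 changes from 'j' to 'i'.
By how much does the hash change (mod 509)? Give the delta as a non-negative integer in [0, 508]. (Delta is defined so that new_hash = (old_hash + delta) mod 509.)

Delta formula: (val(new) - val(old)) * B^(n-1-k) mod M
  val('i') - val('j') = 9 - 10 = -1
  B^(n-1-k) = 13^5 mod 509 = 232
  Delta = -1 * 232 mod 509 = 277

Answer: 277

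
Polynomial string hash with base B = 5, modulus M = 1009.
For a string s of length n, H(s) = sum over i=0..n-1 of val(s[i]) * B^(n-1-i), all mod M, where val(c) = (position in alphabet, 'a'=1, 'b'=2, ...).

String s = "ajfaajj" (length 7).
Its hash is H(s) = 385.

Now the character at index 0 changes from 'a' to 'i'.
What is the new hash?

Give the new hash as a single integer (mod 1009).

Answer: 269

Derivation:
val('a') = 1, val('i') = 9
Position k = 0, exponent = n-1-k = 6
B^6 mod M = 5^6 mod 1009 = 490
Delta = (9 - 1) * 490 mod 1009 = 893
New hash = (385 + 893) mod 1009 = 269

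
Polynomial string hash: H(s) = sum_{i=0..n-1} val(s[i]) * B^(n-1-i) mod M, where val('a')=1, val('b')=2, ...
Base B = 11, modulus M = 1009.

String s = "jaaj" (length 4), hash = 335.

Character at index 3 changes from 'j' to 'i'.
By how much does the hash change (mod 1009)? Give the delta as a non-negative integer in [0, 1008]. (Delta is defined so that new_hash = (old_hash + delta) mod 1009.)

Answer: 1008

Derivation:
Delta formula: (val(new) - val(old)) * B^(n-1-k) mod M
  val('i') - val('j') = 9 - 10 = -1
  B^(n-1-k) = 11^0 mod 1009 = 1
  Delta = -1 * 1 mod 1009 = 1008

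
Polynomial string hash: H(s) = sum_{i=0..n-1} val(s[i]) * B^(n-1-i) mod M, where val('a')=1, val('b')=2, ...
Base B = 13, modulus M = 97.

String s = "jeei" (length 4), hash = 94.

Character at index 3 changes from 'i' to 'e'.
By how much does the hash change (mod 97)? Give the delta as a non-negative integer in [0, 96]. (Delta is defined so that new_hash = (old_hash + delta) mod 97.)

Answer: 93

Derivation:
Delta formula: (val(new) - val(old)) * B^(n-1-k) mod M
  val('e') - val('i') = 5 - 9 = -4
  B^(n-1-k) = 13^0 mod 97 = 1
  Delta = -4 * 1 mod 97 = 93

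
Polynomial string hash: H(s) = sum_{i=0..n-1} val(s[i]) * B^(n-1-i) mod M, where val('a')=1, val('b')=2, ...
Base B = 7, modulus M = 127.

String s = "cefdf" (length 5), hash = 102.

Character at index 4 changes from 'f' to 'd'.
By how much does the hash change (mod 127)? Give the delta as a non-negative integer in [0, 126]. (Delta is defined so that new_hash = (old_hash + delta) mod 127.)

Answer: 125

Derivation:
Delta formula: (val(new) - val(old)) * B^(n-1-k) mod M
  val('d') - val('f') = 4 - 6 = -2
  B^(n-1-k) = 7^0 mod 127 = 1
  Delta = -2 * 1 mod 127 = 125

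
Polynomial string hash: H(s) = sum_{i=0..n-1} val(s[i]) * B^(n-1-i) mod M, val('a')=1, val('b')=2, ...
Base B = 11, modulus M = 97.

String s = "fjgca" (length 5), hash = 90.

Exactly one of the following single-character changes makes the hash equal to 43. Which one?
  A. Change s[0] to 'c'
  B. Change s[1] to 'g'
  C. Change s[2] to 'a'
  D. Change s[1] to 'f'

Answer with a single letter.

Answer: C

Derivation:
Option A: s[0]='f'->'c', delta=(3-6)*11^4 mod 97 = 18, hash=90+18 mod 97 = 11
Option B: s[1]='j'->'g', delta=(7-10)*11^3 mod 97 = 81, hash=90+81 mod 97 = 74
Option C: s[2]='g'->'a', delta=(1-7)*11^2 mod 97 = 50, hash=90+50 mod 97 = 43 <-- target
Option D: s[1]='j'->'f', delta=(6-10)*11^3 mod 97 = 11, hash=90+11 mod 97 = 4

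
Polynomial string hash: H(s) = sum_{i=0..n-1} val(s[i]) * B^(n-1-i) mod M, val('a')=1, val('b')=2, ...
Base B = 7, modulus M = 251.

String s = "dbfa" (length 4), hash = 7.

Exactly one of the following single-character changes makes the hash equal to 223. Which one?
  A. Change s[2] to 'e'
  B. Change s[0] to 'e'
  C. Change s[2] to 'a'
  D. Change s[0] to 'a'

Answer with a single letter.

Option A: s[2]='f'->'e', delta=(5-6)*7^1 mod 251 = 244, hash=7+244 mod 251 = 0
Option B: s[0]='d'->'e', delta=(5-4)*7^3 mod 251 = 92, hash=7+92 mod 251 = 99
Option C: s[2]='f'->'a', delta=(1-6)*7^1 mod 251 = 216, hash=7+216 mod 251 = 223 <-- target
Option D: s[0]='d'->'a', delta=(1-4)*7^3 mod 251 = 226, hash=7+226 mod 251 = 233

Answer: C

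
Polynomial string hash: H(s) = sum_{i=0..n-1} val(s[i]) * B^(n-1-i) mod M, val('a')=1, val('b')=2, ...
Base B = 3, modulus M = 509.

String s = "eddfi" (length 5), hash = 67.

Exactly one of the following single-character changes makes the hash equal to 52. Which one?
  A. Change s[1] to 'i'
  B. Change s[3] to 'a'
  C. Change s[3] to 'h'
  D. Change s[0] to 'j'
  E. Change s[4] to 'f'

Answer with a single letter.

Answer: B

Derivation:
Option A: s[1]='d'->'i', delta=(9-4)*3^3 mod 509 = 135, hash=67+135 mod 509 = 202
Option B: s[3]='f'->'a', delta=(1-6)*3^1 mod 509 = 494, hash=67+494 mod 509 = 52 <-- target
Option C: s[3]='f'->'h', delta=(8-6)*3^1 mod 509 = 6, hash=67+6 mod 509 = 73
Option D: s[0]='e'->'j', delta=(10-5)*3^4 mod 509 = 405, hash=67+405 mod 509 = 472
Option E: s[4]='i'->'f', delta=(6-9)*3^0 mod 509 = 506, hash=67+506 mod 509 = 64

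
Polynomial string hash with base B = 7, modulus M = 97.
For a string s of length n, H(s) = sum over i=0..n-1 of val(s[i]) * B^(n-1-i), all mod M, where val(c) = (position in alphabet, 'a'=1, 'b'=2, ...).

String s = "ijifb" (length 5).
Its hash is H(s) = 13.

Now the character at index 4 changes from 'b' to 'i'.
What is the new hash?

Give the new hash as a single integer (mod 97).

val('b') = 2, val('i') = 9
Position k = 4, exponent = n-1-k = 0
B^0 mod M = 7^0 mod 97 = 1
Delta = (9 - 2) * 1 mod 97 = 7
New hash = (13 + 7) mod 97 = 20

Answer: 20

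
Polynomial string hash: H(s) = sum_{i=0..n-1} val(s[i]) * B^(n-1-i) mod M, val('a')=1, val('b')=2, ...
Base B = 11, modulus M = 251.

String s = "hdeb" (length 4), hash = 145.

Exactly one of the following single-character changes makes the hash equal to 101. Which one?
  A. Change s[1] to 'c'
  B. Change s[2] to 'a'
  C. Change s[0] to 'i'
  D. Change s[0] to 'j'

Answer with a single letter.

Answer: B

Derivation:
Option A: s[1]='d'->'c', delta=(3-4)*11^2 mod 251 = 130, hash=145+130 mod 251 = 24
Option B: s[2]='e'->'a', delta=(1-5)*11^1 mod 251 = 207, hash=145+207 mod 251 = 101 <-- target
Option C: s[0]='h'->'i', delta=(9-8)*11^3 mod 251 = 76, hash=145+76 mod 251 = 221
Option D: s[0]='h'->'j', delta=(10-8)*11^3 mod 251 = 152, hash=145+152 mod 251 = 46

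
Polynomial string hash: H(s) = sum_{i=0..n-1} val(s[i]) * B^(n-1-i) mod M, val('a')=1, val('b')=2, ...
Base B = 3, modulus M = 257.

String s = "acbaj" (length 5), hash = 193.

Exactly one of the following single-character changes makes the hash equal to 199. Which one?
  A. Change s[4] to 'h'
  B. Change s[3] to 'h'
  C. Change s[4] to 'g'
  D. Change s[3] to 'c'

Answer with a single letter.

Answer: D

Derivation:
Option A: s[4]='j'->'h', delta=(8-10)*3^0 mod 257 = 255, hash=193+255 mod 257 = 191
Option B: s[3]='a'->'h', delta=(8-1)*3^1 mod 257 = 21, hash=193+21 mod 257 = 214
Option C: s[4]='j'->'g', delta=(7-10)*3^0 mod 257 = 254, hash=193+254 mod 257 = 190
Option D: s[3]='a'->'c', delta=(3-1)*3^1 mod 257 = 6, hash=193+6 mod 257 = 199 <-- target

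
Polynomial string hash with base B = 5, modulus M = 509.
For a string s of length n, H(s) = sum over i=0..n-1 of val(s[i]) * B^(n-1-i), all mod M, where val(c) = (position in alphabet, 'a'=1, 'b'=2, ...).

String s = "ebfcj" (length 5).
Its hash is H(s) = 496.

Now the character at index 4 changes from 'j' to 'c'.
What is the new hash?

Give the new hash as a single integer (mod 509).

val('j') = 10, val('c') = 3
Position k = 4, exponent = n-1-k = 0
B^0 mod M = 5^0 mod 509 = 1
Delta = (3 - 10) * 1 mod 509 = 502
New hash = (496 + 502) mod 509 = 489

Answer: 489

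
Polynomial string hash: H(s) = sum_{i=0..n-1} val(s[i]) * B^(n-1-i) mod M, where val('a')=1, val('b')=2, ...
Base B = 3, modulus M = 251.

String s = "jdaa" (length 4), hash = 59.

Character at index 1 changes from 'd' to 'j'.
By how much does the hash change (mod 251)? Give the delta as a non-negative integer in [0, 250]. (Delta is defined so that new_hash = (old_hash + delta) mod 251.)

Answer: 54

Derivation:
Delta formula: (val(new) - val(old)) * B^(n-1-k) mod M
  val('j') - val('d') = 10 - 4 = 6
  B^(n-1-k) = 3^2 mod 251 = 9
  Delta = 6 * 9 mod 251 = 54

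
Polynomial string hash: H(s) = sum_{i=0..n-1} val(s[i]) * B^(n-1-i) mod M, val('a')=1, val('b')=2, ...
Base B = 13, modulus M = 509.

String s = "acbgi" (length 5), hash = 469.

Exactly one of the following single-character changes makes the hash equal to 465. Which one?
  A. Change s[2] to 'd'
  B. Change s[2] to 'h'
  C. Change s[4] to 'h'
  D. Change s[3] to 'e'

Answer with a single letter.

Answer: B

Derivation:
Option A: s[2]='b'->'d', delta=(4-2)*13^2 mod 509 = 338, hash=469+338 mod 509 = 298
Option B: s[2]='b'->'h', delta=(8-2)*13^2 mod 509 = 505, hash=469+505 mod 509 = 465 <-- target
Option C: s[4]='i'->'h', delta=(8-9)*13^0 mod 509 = 508, hash=469+508 mod 509 = 468
Option D: s[3]='g'->'e', delta=(5-7)*13^1 mod 509 = 483, hash=469+483 mod 509 = 443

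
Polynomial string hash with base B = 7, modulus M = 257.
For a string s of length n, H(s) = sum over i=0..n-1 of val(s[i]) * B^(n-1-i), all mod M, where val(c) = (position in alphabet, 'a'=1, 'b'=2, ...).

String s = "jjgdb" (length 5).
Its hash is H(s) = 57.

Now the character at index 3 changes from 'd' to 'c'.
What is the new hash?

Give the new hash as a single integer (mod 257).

val('d') = 4, val('c') = 3
Position k = 3, exponent = n-1-k = 1
B^1 mod M = 7^1 mod 257 = 7
Delta = (3 - 4) * 7 mod 257 = 250
New hash = (57 + 250) mod 257 = 50

Answer: 50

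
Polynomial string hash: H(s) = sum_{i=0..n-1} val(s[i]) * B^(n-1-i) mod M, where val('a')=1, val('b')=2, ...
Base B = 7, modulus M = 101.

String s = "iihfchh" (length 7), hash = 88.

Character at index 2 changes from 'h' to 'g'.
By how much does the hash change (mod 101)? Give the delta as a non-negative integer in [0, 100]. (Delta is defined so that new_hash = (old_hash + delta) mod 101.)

Answer: 23

Derivation:
Delta formula: (val(new) - val(old)) * B^(n-1-k) mod M
  val('g') - val('h') = 7 - 8 = -1
  B^(n-1-k) = 7^4 mod 101 = 78
  Delta = -1 * 78 mod 101 = 23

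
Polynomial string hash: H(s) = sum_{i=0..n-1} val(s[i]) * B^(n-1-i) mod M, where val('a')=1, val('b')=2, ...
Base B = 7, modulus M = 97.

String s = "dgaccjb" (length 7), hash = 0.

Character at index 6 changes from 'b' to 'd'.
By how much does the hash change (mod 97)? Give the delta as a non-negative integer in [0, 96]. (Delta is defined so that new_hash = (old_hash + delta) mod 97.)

Delta formula: (val(new) - val(old)) * B^(n-1-k) mod M
  val('d') - val('b') = 4 - 2 = 2
  B^(n-1-k) = 7^0 mod 97 = 1
  Delta = 2 * 1 mod 97 = 2

Answer: 2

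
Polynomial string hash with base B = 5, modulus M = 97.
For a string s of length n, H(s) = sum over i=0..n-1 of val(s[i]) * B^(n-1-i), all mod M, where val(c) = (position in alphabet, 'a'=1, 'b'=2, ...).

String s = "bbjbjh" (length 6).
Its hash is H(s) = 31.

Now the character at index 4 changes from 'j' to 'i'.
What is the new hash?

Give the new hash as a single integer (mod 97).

val('j') = 10, val('i') = 9
Position k = 4, exponent = n-1-k = 1
B^1 mod M = 5^1 mod 97 = 5
Delta = (9 - 10) * 5 mod 97 = 92
New hash = (31 + 92) mod 97 = 26

Answer: 26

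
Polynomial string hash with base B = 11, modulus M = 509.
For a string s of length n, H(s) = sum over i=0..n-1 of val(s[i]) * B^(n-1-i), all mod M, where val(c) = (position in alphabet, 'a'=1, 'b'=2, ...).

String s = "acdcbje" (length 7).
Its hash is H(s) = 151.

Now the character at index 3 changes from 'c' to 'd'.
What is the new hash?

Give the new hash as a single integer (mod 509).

Answer: 464

Derivation:
val('c') = 3, val('d') = 4
Position k = 3, exponent = n-1-k = 3
B^3 mod M = 11^3 mod 509 = 313
Delta = (4 - 3) * 313 mod 509 = 313
New hash = (151 + 313) mod 509 = 464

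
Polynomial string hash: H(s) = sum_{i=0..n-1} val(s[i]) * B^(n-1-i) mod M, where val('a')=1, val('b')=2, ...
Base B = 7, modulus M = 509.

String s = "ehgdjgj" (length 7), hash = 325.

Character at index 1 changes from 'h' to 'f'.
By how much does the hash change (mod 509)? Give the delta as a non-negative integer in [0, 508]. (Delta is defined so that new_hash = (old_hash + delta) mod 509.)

Delta formula: (val(new) - val(old)) * B^(n-1-k) mod M
  val('f') - val('h') = 6 - 8 = -2
  B^(n-1-k) = 7^5 mod 509 = 10
  Delta = -2 * 10 mod 509 = 489

Answer: 489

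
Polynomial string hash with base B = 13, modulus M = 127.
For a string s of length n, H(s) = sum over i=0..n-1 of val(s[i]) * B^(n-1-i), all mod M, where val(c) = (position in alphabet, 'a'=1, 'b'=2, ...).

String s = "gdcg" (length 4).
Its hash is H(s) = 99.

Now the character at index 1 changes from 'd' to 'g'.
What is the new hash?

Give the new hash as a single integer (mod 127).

val('d') = 4, val('g') = 7
Position k = 1, exponent = n-1-k = 2
B^2 mod M = 13^2 mod 127 = 42
Delta = (7 - 4) * 42 mod 127 = 126
New hash = (99 + 126) mod 127 = 98

Answer: 98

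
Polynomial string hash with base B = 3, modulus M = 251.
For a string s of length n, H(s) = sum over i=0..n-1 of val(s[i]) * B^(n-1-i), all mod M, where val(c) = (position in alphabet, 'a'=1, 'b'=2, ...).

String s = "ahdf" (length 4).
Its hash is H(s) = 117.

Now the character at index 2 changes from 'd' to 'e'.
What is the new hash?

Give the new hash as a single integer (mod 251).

val('d') = 4, val('e') = 5
Position k = 2, exponent = n-1-k = 1
B^1 mod M = 3^1 mod 251 = 3
Delta = (5 - 4) * 3 mod 251 = 3
New hash = (117 + 3) mod 251 = 120

Answer: 120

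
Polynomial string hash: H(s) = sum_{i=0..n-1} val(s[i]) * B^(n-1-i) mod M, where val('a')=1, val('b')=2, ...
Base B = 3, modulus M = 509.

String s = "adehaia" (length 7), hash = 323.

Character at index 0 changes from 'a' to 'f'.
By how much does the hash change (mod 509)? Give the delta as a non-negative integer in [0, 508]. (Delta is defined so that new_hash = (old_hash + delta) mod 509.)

Answer: 82

Derivation:
Delta formula: (val(new) - val(old)) * B^(n-1-k) mod M
  val('f') - val('a') = 6 - 1 = 5
  B^(n-1-k) = 3^6 mod 509 = 220
  Delta = 5 * 220 mod 509 = 82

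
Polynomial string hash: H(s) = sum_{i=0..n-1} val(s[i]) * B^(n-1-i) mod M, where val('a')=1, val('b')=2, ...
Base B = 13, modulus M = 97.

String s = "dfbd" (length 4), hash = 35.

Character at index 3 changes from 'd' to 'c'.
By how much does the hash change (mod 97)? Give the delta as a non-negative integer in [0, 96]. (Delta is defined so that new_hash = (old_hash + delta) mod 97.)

Delta formula: (val(new) - val(old)) * B^(n-1-k) mod M
  val('c') - val('d') = 3 - 4 = -1
  B^(n-1-k) = 13^0 mod 97 = 1
  Delta = -1 * 1 mod 97 = 96

Answer: 96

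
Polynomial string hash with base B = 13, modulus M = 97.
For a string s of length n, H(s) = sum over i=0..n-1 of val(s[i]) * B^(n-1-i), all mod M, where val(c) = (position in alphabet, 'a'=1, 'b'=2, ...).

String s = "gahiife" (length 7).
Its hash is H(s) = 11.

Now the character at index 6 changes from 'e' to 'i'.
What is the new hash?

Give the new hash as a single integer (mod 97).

val('e') = 5, val('i') = 9
Position k = 6, exponent = n-1-k = 0
B^0 mod M = 13^0 mod 97 = 1
Delta = (9 - 5) * 1 mod 97 = 4
New hash = (11 + 4) mod 97 = 15

Answer: 15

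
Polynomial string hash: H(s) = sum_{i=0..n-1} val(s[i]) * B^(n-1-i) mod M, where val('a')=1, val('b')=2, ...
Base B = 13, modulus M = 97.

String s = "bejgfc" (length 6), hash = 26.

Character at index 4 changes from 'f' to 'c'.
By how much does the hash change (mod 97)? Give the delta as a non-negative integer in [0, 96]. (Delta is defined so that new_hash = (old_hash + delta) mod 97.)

Delta formula: (val(new) - val(old)) * B^(n-1-k) mod M
  val('c') - val('f') = 3 - 6 = -3
  B^(n-1-k) = 13^1 mod 97 = 13
  Delta = -3 * 13 mod 97 = 58

Answer: 58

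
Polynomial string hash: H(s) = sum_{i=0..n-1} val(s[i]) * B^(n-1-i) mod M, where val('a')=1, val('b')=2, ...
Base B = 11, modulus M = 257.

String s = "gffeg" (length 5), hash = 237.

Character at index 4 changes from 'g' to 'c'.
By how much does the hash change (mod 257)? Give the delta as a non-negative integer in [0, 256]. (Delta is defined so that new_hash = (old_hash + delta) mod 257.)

Answer: 253

Derivation:
Delta formula: (val(new) - val(old)) * B^(n-1-k) mod M
  val('c') - val('g') = 3 - 7 = -4
  B^(n-1-k) = 11^0 mod 257 = 1
  Delta = -4 * 1 mod 257 = 253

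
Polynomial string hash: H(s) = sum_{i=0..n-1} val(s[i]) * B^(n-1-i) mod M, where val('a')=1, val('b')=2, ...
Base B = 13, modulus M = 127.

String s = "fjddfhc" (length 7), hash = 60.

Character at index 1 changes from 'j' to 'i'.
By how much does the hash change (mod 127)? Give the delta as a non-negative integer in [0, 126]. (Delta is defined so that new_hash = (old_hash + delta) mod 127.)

Answer: 55

Derivation:
Delta formula: (val(new) - val(old)) * B^(n-1-k) mod M
  val('i') - val('j') = 9 - 10 = -1
  B^(n-1-k) = 13^5 mod 127 = 72
  Delta = -1 * 72 mod 127 = 55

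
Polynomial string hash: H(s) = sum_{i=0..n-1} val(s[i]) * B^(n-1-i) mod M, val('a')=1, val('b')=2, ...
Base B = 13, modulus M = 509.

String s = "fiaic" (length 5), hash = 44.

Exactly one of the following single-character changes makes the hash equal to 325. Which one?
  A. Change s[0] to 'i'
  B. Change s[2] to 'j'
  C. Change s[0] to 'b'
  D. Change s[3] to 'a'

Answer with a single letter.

Answer: C

Derivation:
Option A: s[0]='f'->'i', delta=(9-6)*13^4 mod 509 = 171, hash=44+171 mod 509 = 215
Option B: s[2]='a'->'j', delta=(10-1)*13^2 mod 509 = 503, hash=44+503 mod 509 = 38
Option C: s[0]='f'->'b', delta=(2-6)*13^4 mod 509 = 281, hash=44+281 mod 509 = 325 <-- target
Option D: s[3]='i'->'a', delta=(1-9)*13^1 mod 509 = 405, hash=44+405 mod 509 = 449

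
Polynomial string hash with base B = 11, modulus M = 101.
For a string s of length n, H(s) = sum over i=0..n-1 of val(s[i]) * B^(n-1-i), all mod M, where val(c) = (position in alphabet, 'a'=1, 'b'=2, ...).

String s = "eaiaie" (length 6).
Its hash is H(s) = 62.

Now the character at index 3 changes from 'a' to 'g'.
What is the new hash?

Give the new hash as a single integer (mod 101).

Answer: 81

Derivation:
val('a') = 1, val('g') = 7
Position k = 3, exponent = n-1-k = 2
B^2 mod M = 11^2 mod 101 = 20
Delta = (7 - 1) * 20 mod 101 = 19
New hash = (62 + 19) mod 101 = 81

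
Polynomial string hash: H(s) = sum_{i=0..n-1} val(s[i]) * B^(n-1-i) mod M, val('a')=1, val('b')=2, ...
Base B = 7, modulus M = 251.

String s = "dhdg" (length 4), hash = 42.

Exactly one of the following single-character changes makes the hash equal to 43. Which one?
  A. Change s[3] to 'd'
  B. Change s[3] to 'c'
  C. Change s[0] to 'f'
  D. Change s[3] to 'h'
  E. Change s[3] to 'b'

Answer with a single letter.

Option A: s[3]='g'->'d', delta=(4-7)*7^0 mod 251 = 248, hash=42+248 mod 251 = 39
Option B: s[3]='g'->'c', delta=(3-7)*7^0 mod 251 = 247, hash=42+247 mod 251 = 38
Option C: s[0]='d'->'f', delta=(6-4)*7^3 mod 251 = 184, hash=42+184 mod 251 = 226
Option D: s[3]='g'->'h', delta=(8-7)*7^0 mod 251 = 1, hash=42+1 mod 251 = 43 <-- target
Option E: s[3]='g'->'b', delta=(2-7)*7^0 mod 251 = 246, hash=42+246 mod 251 = 37

Answer: D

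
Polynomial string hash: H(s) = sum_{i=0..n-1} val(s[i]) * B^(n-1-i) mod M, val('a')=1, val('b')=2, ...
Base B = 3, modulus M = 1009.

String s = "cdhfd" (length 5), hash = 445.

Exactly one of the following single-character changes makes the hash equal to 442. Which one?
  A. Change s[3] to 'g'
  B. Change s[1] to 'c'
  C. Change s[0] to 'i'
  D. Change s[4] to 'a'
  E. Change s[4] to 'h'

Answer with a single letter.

Option A: s[3]='f'->'g', delta=(7-6)*3^1 mod 1009 = 3, hash=445+3 mod 1009 = 448
Option B: s[1]='d'->'c', delta=(3-4)*3^3 mod 1009 = 982, hash=445+982 mod 1009 = 418
Option C: s[0]='c'->'i', delta=(9-3)*3^4 mod 1009 = 486, hash=445+486 mod 1009 = 931
Option D: s[4]='d'->'a', delta=(1-4)*3^0 mod 1009 = 1006, hash=445+1006 mod 1009 = 442 <-- target
Option E: s[4]='d'->'h', delta=(8-4)*3^0 mod 1009 = 4, hash=445+4 mod 1009 = 449

Answer: D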